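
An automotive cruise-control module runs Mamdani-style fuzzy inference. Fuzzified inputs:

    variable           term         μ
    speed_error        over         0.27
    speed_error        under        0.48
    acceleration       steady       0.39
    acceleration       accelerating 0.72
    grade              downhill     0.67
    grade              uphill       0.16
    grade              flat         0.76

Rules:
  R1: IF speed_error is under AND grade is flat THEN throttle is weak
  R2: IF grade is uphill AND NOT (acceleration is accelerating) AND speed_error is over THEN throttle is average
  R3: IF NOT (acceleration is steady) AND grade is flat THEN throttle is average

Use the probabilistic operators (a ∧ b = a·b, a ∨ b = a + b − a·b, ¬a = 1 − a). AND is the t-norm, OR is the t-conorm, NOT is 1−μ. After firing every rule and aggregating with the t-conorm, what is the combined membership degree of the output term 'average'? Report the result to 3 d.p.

R1: under=0.48, flat=0.76; AND[a·b] → w = 0.3648
R2: uphill=0.16, ¬accelerating=1−0.72=0.28, over=0.27; AND[a·b] → w = 0.0121
R3: ¬steady=1−0.39=0.61, flat=0.76; AND[a·b] → w = 0.4636
Rules with consequent 'average': {R2, R3} → strengths 0.0121, 0.4636
Aggregate via t-conorm [a + b − a·b]: 0.4701

0.470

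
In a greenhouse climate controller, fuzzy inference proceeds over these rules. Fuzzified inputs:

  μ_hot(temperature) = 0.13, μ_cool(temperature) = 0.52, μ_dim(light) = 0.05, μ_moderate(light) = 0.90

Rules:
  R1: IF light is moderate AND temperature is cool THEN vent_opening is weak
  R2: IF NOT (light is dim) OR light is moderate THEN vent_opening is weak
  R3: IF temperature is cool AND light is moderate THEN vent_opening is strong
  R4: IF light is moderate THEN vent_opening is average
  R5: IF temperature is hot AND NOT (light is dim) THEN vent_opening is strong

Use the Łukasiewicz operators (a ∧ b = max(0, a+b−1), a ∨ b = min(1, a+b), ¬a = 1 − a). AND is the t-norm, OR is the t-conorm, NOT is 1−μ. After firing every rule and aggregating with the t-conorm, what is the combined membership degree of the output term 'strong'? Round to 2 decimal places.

R1: moderate=0.90, cool=0.52; AND[max(0, a+b−1)] → w = 0.42
R2: ¬dim=1−0.05=0.95, moderate=0.90; OR[min(1, a+b)] → w = 1.00
R3: cool=0.52, moderate=0.90; AND[max(0, a+b−1)] → w = 0.42
R4: moderate=0.90 → w = 0.90
R5: hot=0.13, ¬dim=1−0.05=0.95; AND[max(0, a+b−1)] → w = 0.08
Rules with consequent 'strong': {R3, R5} → strengths 0.42, 0.08
Aggregate via t-conorm [min(1, a+b)]: 0.50

0.50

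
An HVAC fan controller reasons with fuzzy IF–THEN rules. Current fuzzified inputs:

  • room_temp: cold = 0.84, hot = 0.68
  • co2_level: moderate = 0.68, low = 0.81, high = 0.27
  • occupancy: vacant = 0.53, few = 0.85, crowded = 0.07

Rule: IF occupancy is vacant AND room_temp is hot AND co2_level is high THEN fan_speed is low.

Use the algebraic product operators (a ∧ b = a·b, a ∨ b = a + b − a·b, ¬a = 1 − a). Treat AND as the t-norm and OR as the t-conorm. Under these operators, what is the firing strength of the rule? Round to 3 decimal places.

0.097

firing strength: vacant=0.53, hot=0.68, high=0.27; AND[a·b] → w = 0.0973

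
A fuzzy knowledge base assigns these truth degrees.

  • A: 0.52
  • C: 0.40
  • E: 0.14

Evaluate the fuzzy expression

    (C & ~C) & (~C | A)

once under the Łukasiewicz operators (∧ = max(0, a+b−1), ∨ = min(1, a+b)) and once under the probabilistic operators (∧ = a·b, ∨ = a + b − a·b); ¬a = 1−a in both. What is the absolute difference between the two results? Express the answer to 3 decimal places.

Under Łukasiewicz:
  ~C = 1 − 0.40 = 0.60
  C & ~C = max(0, a+b−1) on (0.40, 0.60) = 0.00
  ~C = 1 − 0.40 = 0.60
  ~C | A = min(1, a+b) on (0.60, 0.52) = 1.00
  (C & ~C) & (~C | A) = max(0, a+b−1) on (0.00, 1.00) = 0.00
  → value = 0.0000
Under probabilistic:
  ~C = 1 − 0.4000 = 0.6000
  C & ~C = a·b on (0.4000, 0.6000) = 0.2400
  ~C = 1 − 0.4000 = 0.6000
  ~C | A = a + b − a·b on (0.6000, 0.5200) = 0.8080
  (C & ~C) & (~C | A) = a·b on (0.2400, 0.8080) = 0.1939
  → value = 0.1939
|0.0000 − 0.1939| = 0.194

0.194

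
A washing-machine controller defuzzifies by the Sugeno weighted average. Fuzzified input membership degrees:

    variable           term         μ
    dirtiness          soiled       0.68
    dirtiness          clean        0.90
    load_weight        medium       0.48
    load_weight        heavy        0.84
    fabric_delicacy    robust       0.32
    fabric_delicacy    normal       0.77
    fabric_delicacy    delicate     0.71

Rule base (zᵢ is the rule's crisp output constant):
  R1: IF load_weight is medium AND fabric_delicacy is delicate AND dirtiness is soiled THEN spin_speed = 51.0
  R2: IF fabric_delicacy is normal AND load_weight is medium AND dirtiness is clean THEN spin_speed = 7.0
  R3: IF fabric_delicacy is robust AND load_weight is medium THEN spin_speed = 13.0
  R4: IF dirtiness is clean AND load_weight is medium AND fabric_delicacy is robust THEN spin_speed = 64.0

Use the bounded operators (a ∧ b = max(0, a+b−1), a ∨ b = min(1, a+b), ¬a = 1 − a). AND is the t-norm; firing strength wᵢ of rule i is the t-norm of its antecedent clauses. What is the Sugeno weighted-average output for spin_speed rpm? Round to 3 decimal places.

R1 (z=51.0): medium=0.48, delicate=0.71, soiled=0.68; AND[max(0, a+b−1)] → w = 0.00
R2 (z=7.0): normal=0.77, medium=0.48, clean=0.90; AND[max(0, a+b−1)] → w = 0.15
R3 (z=13.0): robust=0.32, medium=0.48; AND[max(0, a+b−1)] → w = 0.00
R4 (z=64.0): clean=0.90, medium=0.48, robust=0.32; AND[max(0, a+b−1)] → w = 0.00
Weighted average = (0.00·51.0 + 0.15·7.0 + 0.00·13.0 + 0.00·64.0) / (0.00 + 0.15 + 0.00 + 0.00)
  = 1.0500 / 0.1500 = 7.000

7.000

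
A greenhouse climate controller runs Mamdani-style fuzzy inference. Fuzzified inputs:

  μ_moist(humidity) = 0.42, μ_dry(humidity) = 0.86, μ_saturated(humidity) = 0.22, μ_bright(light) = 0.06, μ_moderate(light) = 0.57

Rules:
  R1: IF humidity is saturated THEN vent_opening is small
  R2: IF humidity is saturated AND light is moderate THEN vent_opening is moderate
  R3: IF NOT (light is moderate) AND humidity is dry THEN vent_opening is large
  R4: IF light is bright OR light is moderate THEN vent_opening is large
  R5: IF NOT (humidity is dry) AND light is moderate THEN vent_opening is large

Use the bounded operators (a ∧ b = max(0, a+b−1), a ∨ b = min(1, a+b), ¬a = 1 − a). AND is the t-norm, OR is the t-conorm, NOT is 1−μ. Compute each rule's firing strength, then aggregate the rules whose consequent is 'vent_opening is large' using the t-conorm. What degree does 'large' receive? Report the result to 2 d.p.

0.92

R1: saturated=0.22 → w = 0.22
R2: saturated=0.22, moderate=0.57; AND[max(0, a+b−1)] → w = 0.00
R3: ¬moderate=1−0.57=0.43, dry=0.86; AND[max(0, a+b−1)] → w = 0.29
R4: bright=0.06, moderate=0.57; OR[min(1, a+b)] → w = 0.63
R5: ¬dry=1−0.86=0.14, moderate=0.57; AND[max(0, a+b−1)] → w = 0.00
Rules with consequent 'large': {R3, R4, R5} → strengths 0.29, 0.63, 0.00
Aggregate via t-conorm [min(1, a+b)]: 0.92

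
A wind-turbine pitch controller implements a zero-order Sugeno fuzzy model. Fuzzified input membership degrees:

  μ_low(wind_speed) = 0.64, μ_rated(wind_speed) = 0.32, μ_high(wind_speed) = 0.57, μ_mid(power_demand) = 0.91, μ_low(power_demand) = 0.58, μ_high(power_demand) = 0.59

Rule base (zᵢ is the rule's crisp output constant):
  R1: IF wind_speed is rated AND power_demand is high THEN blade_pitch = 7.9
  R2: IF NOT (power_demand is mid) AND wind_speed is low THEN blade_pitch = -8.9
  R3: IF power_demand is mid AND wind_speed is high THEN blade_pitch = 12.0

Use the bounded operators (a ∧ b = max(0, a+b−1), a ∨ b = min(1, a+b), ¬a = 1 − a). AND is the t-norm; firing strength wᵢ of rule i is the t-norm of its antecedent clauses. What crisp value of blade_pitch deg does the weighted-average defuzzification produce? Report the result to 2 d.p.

12.00

R1 (z=7.9): rated=0.32, high=0.59; AND[max(0, a+b−1)] → w = 0.00
R2 (z=-8.9): ¬mid=1−0.91=0.09, low=0.64; AND[max(0, a+b−1)] → w = 0.00
R3 (z=12.0): mid=0.91, high=0.57; AND[max(0, a+b−1)] → w = 0.48
Weighted average = (0.00·7.9 + 0.00·-8.9 + 0.48·12.0) / (0.00 + 0.00 + 0.48)
  = 5.7600 / 0.4800 = 12.00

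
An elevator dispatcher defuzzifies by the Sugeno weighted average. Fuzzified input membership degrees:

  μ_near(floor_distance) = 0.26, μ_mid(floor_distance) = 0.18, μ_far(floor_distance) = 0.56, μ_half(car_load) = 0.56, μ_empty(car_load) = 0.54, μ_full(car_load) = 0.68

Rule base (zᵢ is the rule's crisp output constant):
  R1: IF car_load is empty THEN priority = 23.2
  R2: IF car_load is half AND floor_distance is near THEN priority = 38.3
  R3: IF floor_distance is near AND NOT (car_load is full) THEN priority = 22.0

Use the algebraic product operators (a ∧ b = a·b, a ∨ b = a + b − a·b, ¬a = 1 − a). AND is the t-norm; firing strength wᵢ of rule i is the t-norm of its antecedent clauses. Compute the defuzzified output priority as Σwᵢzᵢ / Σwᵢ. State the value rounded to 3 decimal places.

25.930

R1 (z=23.2): empty=0.54 → w = 0.5400
R2 (z=38.3): half=0.56, near=0.26; AND[a·b] → w = 0.1456
R3 (z=22.0): near=0.26, ¬full=1−0.68=0.32; AND[a·b] → w = 0.0832
Weighted average = (0.5400·23.2 + 0.1456·38.3 + 0.0832·22.0) / (0.5400 + 0.1456 + 0.0832)
  = 19.9349 / 0.7688 = 25.930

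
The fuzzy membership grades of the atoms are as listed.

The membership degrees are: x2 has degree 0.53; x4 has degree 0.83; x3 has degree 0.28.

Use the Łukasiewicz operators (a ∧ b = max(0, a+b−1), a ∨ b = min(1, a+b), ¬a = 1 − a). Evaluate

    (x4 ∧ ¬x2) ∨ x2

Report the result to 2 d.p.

0.83

¬x2 = 1 − 0.53 = 0.47
x4 ∧ ¬x2 = max(0, a+b−1) on (0.83, 0.47) = 0.30
(x4 ∧ ¬x2) ∨ x2 = min(1, a+b) on (0.30, 0.53) = 0.83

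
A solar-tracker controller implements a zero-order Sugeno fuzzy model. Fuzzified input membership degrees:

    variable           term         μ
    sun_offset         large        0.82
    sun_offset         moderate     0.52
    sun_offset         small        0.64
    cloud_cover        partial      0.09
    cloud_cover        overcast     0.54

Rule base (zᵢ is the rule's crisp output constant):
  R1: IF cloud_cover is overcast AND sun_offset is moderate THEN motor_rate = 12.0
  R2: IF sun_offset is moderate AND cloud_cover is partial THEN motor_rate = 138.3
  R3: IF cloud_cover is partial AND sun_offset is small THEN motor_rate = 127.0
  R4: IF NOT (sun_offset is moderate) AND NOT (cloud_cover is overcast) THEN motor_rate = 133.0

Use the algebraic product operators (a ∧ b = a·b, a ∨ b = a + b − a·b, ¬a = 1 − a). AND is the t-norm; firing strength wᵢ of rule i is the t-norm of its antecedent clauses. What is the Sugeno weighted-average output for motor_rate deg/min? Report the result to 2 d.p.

76.77

R1 (z=12.0): overcast=0.54, moderate=0.52; AND[a·b] → w = 0.2808
R2 (z=138.3): moderate=0.52, partial=0.09; AND[a·b] → w = 0.0468
R3 (z=127.0): partial=0.09, small=0.64; AND[a·b] → w = 0.0576
R4 (z=133.0): ¬moderate=1−0.52=0.48, ¬overcast=1−0.54=0.46; AND[a·b] → w = 0.2208
Weighted average = (0.2808·12.0 + 0.0468·138.3 + 0.0576·127.0 + 0.2208·133.0) / (0.2808 + 0.0468 + 0.0576 + 0.2208)
  = 46.5236 / 0.6060 = 76.77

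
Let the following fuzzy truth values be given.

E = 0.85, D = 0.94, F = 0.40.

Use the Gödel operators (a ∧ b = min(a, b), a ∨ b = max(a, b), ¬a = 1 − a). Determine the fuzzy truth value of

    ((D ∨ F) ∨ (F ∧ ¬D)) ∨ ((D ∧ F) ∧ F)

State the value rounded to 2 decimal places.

D ∨ F = max(a, b) on (0.94, 0.40) = 0.94
¬D = 1 − 0.94 = 0.06
F ∧ ¬D = min(a, b) on (0.40, 0.06) = 0.06
(D ∨ F) ∨ (F ∧ ¬D) = max(a, b) on (0.94, 0.06) = 0.94
D ∧ F = min(a, b) on (0.94, 0.40) = 0.40
(D ∧ F) ∧ F = min(a, b) on (0.40, 0.40) = 0.40
((D ∨ F) ∨ (F ∧ ¬D)) ∨ ((D ∧ F) ∧ F) = max(a, b) on (0.94, 0.40) = 0.94

0.94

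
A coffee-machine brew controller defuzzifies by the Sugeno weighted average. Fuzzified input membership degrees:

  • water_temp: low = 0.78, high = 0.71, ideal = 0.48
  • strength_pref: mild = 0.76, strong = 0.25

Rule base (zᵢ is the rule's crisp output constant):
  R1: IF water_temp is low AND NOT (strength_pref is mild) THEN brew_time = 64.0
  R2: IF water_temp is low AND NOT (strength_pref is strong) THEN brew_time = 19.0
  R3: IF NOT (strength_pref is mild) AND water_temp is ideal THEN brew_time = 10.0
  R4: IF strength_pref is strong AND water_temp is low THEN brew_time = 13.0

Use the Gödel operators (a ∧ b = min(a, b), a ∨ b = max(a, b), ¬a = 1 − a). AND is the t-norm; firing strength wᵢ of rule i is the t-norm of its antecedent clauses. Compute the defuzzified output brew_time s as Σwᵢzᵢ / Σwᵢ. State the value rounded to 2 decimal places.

R1 (z=64.0): low=0.78, ¬mild=1−0.76=0.24; AND[min(a, b)] → w = 0.24
R2 (z=19.0): low=0.78, ¬strong=1−0.25=0.75; AND[min(a, b)] → w = 0.75
R3 (z=10.0): ¬mild=1−0.76=0.24, ideal=0.48; AND[min(a, b)] → w = 0.24
R4 (z=13.0): strong=0.25, low=0.78; AND[min(a, b)] → w = 0.25
Weighted average = (0.24·64.0 + 0.75·19.0 + 0.24·10.0 + 0.25·13.0) / (0.24 + 0.75 + 0.24 + 0.25)
  = 35.2600 / 1.4800 = 23.82

23.82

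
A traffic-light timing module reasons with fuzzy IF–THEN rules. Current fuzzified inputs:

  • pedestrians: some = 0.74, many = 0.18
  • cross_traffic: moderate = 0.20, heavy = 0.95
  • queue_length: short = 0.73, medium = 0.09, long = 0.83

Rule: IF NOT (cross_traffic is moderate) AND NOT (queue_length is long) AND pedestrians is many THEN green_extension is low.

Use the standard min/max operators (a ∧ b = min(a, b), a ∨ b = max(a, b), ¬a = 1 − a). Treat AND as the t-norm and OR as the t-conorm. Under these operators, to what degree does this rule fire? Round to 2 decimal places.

firing strength: ¬moderate=1−0.20=0.80, ¬long=1−0.83=0.17, many=0.18; AND[min(a, b)] → w = 0.17

0.17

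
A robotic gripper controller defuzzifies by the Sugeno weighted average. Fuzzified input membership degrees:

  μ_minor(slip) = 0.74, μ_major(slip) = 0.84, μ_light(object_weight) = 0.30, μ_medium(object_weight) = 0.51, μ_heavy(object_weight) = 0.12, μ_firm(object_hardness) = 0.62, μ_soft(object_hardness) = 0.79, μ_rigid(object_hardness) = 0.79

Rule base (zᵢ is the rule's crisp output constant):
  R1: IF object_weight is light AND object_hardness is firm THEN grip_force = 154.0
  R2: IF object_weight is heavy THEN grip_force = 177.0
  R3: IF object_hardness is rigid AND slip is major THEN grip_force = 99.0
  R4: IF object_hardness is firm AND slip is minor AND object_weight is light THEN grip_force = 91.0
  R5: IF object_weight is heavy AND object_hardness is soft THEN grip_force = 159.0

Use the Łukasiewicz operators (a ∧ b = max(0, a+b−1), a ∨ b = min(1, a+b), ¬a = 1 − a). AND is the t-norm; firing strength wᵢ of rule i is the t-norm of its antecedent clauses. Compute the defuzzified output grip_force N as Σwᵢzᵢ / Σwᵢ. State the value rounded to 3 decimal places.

111.480

R1 (z=154.0): light=0.30, firm=0.62; AND[max(0, a+b−1)] → w = 0.00
R2 (z=177.0): heavy=0.12 → w = 0.12
R3 (z=99.0): rigid=0.79, major=0.84; AND[max(0, a+b−1)] → w = 0.63
R4 (z=91.0): firm=0.62, minor=0.74, light=0.30; AND[max(0, a+b−1)] → w = 0.00
R5 (z=159.0): heavy=0.12, soft=0.79; AND[max(0, a+b−1)] → w = 0.00
Weighted average = (0.00·154.0 + 0.12·177.0 + 0.63·99.0 + 0.00·91.0 + 0.00·159.0) / (0.00 + 0.12 + 0.63 + 0.00 + 0.00)
  = 83.6100 / 0.7500 = 111.480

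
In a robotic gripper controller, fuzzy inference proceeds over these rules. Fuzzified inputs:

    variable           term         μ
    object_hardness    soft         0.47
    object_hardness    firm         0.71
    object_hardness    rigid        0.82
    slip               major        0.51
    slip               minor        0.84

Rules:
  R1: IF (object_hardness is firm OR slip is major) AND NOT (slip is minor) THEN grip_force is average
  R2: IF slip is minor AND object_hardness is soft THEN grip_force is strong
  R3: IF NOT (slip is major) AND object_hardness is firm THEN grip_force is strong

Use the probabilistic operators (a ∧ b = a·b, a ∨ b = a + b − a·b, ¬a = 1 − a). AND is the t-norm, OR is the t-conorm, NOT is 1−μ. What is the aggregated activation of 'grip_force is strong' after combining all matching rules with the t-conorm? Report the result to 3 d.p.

0.605

R1: (firm=0.71 OR major=0.51) = 0.8579; AND[a·b] with ¬minor=1−0.84=0.16 → w = 0.1373
R2: minor=0.84, soft=0.47; AND[a·b] → w = 0.3948
R3: ¬major=1−0.51=0.49, firm=0.71; AND[a·b] → w = 0.3479
Rules with consequent 'strong': {R2, R3} → strengths 0.3948, 0.3479
Aggregate via t-conorm [a + b − a·b]: 0.6053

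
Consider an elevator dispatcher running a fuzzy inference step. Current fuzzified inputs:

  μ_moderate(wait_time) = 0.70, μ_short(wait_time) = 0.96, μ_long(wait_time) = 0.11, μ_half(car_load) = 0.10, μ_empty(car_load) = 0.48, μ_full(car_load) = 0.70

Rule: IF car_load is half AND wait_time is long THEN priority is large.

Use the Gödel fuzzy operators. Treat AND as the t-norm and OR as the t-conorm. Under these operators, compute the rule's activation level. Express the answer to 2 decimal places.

0.10

firing strength: half=0.10, long=0.11; AND[min(a, b)] → w = 0.10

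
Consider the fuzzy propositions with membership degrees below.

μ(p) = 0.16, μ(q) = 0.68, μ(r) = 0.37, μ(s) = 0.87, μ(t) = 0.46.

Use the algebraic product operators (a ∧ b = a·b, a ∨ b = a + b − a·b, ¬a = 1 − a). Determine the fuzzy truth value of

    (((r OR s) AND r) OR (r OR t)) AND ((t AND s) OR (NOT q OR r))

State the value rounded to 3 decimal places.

r OR s = a + b − a·b on (0.3700, 0.8700) = 0.9181
(r OR s) AND r = a·b on (0.9181, 0.3700) = 0.3397
r OR t = a + b − a·b on (0.3700, 0.4600) = 0.6598
((r OR s) AND r) OR (r OR t) = a + b − a·b on (0.3397, 0.6598) = 0.7754
t AND s = a·b on (0.4600, 0.8700) = 0.4002
NOT q = 1 − 0.6800 = 0.3200
NOT q OR r = a + b − a·b on (0.3200, 0.3700) = 0.5716
(t AND s) OR (NOT q OR r) = a + b − a·b on (0.4002, 0.5716) = 0.7430
(((r OR s) AND r) OR (r OR t)) AND ((t AND s) OR (NOT q OR r)) = a·b on (0.7754, 0.7430) = 0.5761

0.576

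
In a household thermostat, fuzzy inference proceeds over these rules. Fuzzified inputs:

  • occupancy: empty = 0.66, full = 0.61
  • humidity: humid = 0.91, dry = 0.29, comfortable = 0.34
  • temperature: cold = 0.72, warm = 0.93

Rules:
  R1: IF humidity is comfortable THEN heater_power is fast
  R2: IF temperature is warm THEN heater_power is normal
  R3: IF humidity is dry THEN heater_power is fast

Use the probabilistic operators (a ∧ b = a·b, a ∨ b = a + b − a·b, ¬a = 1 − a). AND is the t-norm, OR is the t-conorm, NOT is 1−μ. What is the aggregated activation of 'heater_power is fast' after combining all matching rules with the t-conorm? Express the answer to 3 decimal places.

R1: comfortable=0.34 → w = 0.3400
R2: warm=0.93 → w = 0.9300
R3: dry=0.29 → w = 0.2900
Rules with consequent 'fast': {R1, R3} → strengths 0.3400, 0.2900
Aggregate via t-conorm [a + b − a·b]: 0.5314

0.531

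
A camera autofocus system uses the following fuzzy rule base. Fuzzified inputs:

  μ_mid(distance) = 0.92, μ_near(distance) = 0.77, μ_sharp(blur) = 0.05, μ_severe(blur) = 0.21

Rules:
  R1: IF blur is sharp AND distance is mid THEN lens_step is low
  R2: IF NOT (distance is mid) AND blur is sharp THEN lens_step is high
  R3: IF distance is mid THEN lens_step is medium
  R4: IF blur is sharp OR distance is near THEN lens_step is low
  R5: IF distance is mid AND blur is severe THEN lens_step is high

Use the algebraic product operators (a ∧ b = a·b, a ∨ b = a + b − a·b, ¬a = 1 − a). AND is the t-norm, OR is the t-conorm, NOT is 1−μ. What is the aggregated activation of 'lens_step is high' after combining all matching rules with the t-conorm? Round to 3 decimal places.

0.196

R1: sharp=0.05, mid=0.92; AND[a·b] → w = 0.0460
R2: ¬mid=1−0.92=0.08, sharp=0.05; AND[a·b] → w = 0.0040
R3: mid=0.92 → w = 0.9200
R4: sharp=0.05, near=0.77; OR[a + b − a·b] → w = 0.7815
R5: mid=0.92, severe=0.21; AND[a·b] → w = 0.1932
Rules with consequent 'high': {R2, R5} → strengths 0.0040, 0.1932
Aggregate via t-conorm [a + b − a·b]: 0.1964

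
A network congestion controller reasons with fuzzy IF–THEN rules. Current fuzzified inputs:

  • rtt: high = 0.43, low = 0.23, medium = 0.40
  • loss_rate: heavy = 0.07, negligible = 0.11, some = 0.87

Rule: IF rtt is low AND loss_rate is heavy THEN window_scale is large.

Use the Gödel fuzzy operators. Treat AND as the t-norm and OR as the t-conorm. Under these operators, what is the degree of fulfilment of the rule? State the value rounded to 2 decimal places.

0.07

firing strength: low=0.23, heavy=0.07; AND[min(a, b)] → w = 0.07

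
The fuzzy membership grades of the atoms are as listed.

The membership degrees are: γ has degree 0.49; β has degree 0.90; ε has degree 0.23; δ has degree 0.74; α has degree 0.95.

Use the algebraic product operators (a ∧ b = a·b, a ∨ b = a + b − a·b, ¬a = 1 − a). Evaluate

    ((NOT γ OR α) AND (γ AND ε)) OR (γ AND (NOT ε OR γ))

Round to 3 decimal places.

0.495

NOT γ = 1 − 0.4900 = 0.5100
NOT γ OR α = a + b − a·b on (0.5100, 0.9500) = 0.9755
γ AND ε = a·b on (0.4900, 0.2300) = 0.1127
(NOT γ OR α) AND (γ AND ε) = a·b on (0.9755, 0.1127) = 0.1099
NOT ε = 1 − 0.2300 = 0.7700
NOT ε OR γ = a + b − a·b on (0.7700, 0.4900) = 0.8827
γ AND (NOT ε OR γ) = a·b on (0.4900, 0.8827) = 0.4325
((NOT γ OR α) AND (γ AND ε)) OR (γ AND (NOT ε OR γ)) = a + b − a·b on (0.1099, 0.4325) = 0.4949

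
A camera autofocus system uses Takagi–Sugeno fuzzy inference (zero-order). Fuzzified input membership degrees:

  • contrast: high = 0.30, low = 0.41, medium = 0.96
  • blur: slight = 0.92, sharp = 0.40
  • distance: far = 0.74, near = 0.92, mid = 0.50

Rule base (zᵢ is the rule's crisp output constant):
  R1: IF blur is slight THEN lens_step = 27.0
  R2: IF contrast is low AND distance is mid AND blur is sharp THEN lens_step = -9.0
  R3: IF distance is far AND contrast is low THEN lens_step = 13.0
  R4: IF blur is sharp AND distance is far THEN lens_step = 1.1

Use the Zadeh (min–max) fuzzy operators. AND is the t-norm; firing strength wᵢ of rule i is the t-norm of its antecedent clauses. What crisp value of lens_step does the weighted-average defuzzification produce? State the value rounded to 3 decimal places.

R1 (z=27.0): slight=0.92 → w = 0.92
R2 (z=-9.0): low=0.41, mid=0.50, sharp=0.40; AND[min(a, b)] → w = 0.40
R3 (z=13.0): far=0.74, low=0.41; AND[min(a, b)] → w = 0.41
R4 (z=1.1): sharp=0.40, far=0.74; AND[min(a, b)] → w = 0.40
Weighted average = (0.92·27.0 + 0.40·-9.0 + 0.41·13.0 + 0.40·1.1) / (0.92 + 0.40 + 0.41 + 0.40)
  = 27.0100 / 2.1300 = 12.681

12.681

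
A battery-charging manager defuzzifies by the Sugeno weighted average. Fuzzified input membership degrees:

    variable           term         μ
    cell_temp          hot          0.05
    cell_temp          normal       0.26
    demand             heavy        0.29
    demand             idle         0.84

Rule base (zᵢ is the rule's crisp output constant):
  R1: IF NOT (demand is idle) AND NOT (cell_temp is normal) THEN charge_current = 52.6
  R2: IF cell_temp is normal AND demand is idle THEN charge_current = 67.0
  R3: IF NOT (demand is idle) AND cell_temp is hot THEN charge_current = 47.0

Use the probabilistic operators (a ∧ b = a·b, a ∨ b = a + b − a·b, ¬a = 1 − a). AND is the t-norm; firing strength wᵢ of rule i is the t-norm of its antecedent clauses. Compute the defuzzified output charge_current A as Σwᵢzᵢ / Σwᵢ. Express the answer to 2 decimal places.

R1 (z=52.6): ¬idle=1−0.84=0.16, ¬normal=1−0.26=0.74; AND[a·b] → w = 0.1184
R2 (z=67.0): normal=0.26, idle=0.84; AND[a·b] → w = 0.2184
R3 (z=47.0): ¬idle=1−0.84=0.16, hot=0.05; AND[a·b] → w = 0.0080
Weighted average = (0.1184·52.6 + 0.2184·67.0 + 0.0080·47.0) / (0.1184 + 0.2184 + 0.0080)
  = 21.2366 / 0.3448 = 61.59

61.59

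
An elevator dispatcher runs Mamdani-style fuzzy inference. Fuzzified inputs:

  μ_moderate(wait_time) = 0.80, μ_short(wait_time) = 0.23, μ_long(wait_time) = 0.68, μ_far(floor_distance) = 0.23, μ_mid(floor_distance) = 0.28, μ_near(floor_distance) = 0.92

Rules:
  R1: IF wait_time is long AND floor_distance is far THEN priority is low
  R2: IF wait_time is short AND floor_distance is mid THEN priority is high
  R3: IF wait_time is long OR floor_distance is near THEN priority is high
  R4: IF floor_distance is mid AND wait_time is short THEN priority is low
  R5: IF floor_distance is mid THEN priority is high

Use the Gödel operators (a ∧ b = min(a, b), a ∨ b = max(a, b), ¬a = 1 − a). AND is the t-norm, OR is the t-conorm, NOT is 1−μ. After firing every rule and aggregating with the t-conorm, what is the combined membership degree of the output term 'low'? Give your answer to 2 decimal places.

0.23

R1: long=0.68, far=0.23; AND[min(a, b)] → w = 0.23
R2: short=0.23, mid=0.28; AND[min(a, b)] → w = 0.23
R3: long=0.68, near=0.92; OR[max(a, b)] → w = 0.92
R4: mid=0.28, short=0.23; AND[min(a, b)] → w = 0.23
R5: mid=0.28 → w = 0.28
Rules with consequent 'low': {R1, R4} → strengths 0.23, 0.23
Aggregate via t-conorm [max(a, b)]: 0.23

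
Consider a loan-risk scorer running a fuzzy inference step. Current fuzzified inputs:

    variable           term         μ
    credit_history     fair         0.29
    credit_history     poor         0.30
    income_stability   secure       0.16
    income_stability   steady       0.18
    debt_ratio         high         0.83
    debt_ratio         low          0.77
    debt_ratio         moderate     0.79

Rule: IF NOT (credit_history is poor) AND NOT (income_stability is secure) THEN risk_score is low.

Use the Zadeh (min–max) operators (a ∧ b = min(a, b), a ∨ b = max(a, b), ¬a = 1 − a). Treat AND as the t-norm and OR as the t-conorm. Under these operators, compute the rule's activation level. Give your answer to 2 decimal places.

firing strength: ¬poor=1−0.30=0.70, ¬secure=1−0.16=0.84; AND[min(a, b)] → w = 0.70

0.70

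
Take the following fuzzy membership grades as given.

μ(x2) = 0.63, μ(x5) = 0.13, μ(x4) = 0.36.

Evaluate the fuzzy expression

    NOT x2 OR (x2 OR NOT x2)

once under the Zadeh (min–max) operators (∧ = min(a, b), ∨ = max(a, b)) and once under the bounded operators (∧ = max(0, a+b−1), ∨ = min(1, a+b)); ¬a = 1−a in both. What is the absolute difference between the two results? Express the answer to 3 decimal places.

Under Zadeh (min–max):
  NOT x2 = 1 − 0.63 = 0.37
  NOT x2 = 1 − 0.63 = 0.37
  x2 OR NOT x2 = max(a, b) on (0.63, 0.37) = 0.63
  NOT x2 OR (x2 OR NOT x2) = max(a, b) on (0.37, 0.63) = 0.63
  → value = 0.6300
Under bounded:
  NOT x2 = 1 − 0.63 = 0.37
  NOT x2 = 1 − 0.63 = 0.37
  x2 OR NOT x2 = min(1, a+b) on (0.63, 0.37) = 1.00
  NOT x2 OR (x2 OR NOT x2) = min(1, a+b) on (0.37, 1.00) = 1.00
  → value = 1.0000
|0.6300 − 1.0000| = 0.370

0.370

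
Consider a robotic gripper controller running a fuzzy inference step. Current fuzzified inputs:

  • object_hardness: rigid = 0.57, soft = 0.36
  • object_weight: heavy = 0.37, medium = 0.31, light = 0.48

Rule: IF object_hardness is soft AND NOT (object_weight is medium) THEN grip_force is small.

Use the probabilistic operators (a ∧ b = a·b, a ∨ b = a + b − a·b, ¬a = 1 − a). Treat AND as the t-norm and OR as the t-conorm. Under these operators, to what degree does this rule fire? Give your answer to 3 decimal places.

0.248

firing strength: soft=0.36, ¬medium=1−0.31=0.69; AND[a·b] → w = 0.2484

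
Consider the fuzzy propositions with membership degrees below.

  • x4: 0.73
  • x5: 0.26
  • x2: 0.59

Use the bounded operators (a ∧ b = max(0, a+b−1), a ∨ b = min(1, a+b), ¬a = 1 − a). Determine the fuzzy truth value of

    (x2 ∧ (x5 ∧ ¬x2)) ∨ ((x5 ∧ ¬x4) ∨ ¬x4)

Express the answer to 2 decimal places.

¬x2 = 1 − 0.59 = 0.41
x5 ∧ ¬x2 = max(0, a+b−1) on (0.26, 0.41) = 0.00
x2 ∧ (x5 ∧ ¬x2) = max(0, a+b−1) on (0.59, 0.00) = 0.00
¬x4 = 1 − 0.73 = 0.27
x5 ∧ ¬x4 = max(0, a+b−1) on (0.26, 0.27) = 0.00
¬x4 = 1 − 0.73 = 0.27
(x5 ∧ ¬x4) ∨ ¬x4 = min(1, a+b) on (0.00, 0.27) = 0.27
(x2 ∧ (x5 ∧ ¬x2)) ∨ ((x5 ∧ ¬x4) ∨ ¬x4) = min(1, a+b) on (0.00, 0.27) = 0.27

0.27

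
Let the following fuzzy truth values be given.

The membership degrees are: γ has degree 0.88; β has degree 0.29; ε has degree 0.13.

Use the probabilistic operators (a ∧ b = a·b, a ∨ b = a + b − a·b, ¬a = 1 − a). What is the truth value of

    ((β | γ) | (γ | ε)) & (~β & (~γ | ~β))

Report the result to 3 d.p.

β | γ = a + b − a·b on (0.2900, 0.8800) = 0.9148
γ | ε = a + b − a·b on (0.8800, 0.1300) = 0.8956
(β | γ) | (γ | ε) = a + b − a·b on (0.9148, 0.8956) = 0.9911
~β = 1 − 0.2900 = 0.7100
~γ = 1 − 0.8800 = 0.1200
~β = 1 − 0.2900 = 0.7100
~γ | ~β = a + b − a·b on (0.1200, 0.7100) = 0.7448
~β & (~γ | ~β) = a·b on (0.7100, 0.7448) = 0.5288
((β | γ) | (γ | ε)) & (~β & (~γ | ~β)) = a·b on (0.9911, 0.5288) = 0.5241

0.524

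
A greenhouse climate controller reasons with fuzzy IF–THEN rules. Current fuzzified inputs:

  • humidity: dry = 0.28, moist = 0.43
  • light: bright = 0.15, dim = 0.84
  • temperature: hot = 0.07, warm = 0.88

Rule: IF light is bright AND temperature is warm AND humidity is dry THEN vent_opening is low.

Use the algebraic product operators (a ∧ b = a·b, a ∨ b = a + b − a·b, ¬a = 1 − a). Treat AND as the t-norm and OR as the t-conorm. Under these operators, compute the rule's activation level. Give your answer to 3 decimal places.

firing strength: bright=0.15, warm=0.88, dry=0.28; AND[a·b] → w = 0.0370

0.037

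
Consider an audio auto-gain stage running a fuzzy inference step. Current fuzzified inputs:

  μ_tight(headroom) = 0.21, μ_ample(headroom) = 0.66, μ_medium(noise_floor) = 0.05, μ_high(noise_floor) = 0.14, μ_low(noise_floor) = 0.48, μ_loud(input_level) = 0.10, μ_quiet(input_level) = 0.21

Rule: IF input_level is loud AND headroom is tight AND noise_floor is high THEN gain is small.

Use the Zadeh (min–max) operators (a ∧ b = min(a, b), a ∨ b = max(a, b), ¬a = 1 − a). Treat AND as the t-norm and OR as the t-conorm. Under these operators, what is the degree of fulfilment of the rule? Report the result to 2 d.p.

0.10

firing strength: loud=0.10, tight=0.21, high=0.14; AND[min(a, b)] → w = 0.10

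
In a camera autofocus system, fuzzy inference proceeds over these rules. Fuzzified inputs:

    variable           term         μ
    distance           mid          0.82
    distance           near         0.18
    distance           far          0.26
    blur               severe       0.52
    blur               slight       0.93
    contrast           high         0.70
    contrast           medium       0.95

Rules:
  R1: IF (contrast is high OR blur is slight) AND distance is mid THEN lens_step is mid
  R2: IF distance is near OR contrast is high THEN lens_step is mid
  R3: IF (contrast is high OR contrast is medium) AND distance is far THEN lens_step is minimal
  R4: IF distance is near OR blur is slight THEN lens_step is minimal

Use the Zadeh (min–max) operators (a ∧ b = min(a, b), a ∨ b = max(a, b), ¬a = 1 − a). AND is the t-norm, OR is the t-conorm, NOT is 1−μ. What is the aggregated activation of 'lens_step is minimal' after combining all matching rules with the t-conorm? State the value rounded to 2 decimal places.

R1: (high=0.70 OR slight=0.93) = 0.93; AND[min(a, b)] with mid=0.82 → w = 0.82
R2: near=0.18, high=0.70; OR[max(a, b)] → w = 0.70
R3: (high=0.70 OR medium=0.95) = 0.95; AND[min(a, b)] with far=0.26 → w = 0.26
R4: near=0.18, slight=0.93; OR[max(a, b)] → w = 0.93
Rules with consequent 'minimal': {R3, R4} → strengths 0.26, 0.93
Aggregate via t-conorm [max(a, b)]: 0.93

0.93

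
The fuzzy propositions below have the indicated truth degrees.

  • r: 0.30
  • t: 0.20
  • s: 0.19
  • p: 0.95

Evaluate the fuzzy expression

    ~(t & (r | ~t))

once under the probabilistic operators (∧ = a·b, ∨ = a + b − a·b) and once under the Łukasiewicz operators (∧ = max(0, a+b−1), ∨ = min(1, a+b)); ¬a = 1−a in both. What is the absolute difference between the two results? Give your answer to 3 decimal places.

0.028

Under probabilistic:
  ~t = 1 − 0.2000 = 0.8000
  r | ~t = a + b − a·b on (0.3000, 0.8000) = 0.8600
  t & (r | ~t) = a·b on (0.2000, 0.8600) = 0.1720
  ~(t & (r | ~t)) = 1 − 0.1720 = 0.8280
  → value = 0.8280
Under Łukasiewicz:
  ~t = 1 − 0.20 = 0.80
  r | ~t = min(1, a+b) on (0.30, 0.80) = 1.00
  t & (r | ~t) = max(0, a+b−1) on (0.20, 1.00) = 0.20
  ~(t & (r | ~t)) = 1 − 0.20 = 0.80
  → value = 0.8000
|0.8280 − 0.8000| = 0.028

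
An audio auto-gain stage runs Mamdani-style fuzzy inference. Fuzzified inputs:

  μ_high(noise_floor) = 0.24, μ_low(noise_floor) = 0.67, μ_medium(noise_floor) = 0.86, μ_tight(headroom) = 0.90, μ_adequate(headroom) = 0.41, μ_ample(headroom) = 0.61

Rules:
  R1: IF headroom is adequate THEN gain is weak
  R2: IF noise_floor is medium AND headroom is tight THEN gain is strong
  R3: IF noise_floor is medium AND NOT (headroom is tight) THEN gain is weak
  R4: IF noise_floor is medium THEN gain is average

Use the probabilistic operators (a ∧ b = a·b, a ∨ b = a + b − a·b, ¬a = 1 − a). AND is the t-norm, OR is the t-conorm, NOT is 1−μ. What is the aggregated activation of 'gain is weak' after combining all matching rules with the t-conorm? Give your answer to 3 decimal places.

R1: adequate=0.41 → w = 0.4100
R2: medium=0.86, tight=0.90; AND[a·b] → w = 0.7740
R3: medium=0.86, ¬tight=1−0.90=0.10; AND[a·b] → w = 0.0860
R4: medium=0.86 → w = 0.8600
Rules with consequent 'weak': {R1, R3} → strengths 0.4100, 0.0860
Aggregate via t-conorm [a + b − a·b]: 0.4607

0.461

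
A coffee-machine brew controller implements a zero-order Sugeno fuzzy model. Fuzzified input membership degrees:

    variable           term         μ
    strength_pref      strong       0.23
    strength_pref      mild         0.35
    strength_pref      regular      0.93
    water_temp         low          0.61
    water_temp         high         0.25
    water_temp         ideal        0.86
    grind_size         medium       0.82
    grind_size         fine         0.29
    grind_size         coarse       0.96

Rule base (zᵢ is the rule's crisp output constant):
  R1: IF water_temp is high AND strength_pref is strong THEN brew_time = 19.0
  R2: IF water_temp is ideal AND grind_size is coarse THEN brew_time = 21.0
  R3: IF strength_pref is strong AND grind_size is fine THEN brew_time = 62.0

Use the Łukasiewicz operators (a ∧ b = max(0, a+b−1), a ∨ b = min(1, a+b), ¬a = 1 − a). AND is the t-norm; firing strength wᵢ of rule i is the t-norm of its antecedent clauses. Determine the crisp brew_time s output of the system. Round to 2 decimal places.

21.00

R1 (z=19.0): high=0.25, strong=0.23; AND[max(0, a+b−1)] → w = 0.00
R2 (z=21.0): ideal=0.86, coarse=0.96; AND[max(0, a+b−1)] → w = 0.82
R3 (z=62.0): strong=0.23, fine=0.29; AND[max(0, a+b−1)] → w = 0.00
Weighted average = (0.00·19.0 + 0.82·21.0 + 0.00·62.0) / (0.00 + 0.82 + 0.00)
  = 17.2200 / 0.8200 = 21.00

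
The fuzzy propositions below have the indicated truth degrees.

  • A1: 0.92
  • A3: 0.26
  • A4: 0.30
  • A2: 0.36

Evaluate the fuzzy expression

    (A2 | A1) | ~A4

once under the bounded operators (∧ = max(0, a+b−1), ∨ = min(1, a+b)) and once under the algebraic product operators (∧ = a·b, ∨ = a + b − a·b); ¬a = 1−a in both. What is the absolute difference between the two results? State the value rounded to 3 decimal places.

Under bounded:
  A2 | A1 = min(1, a+b) on (0.36, 0.92) = 1.00
  ~A4 = 1 − 0.30 = 0.70
  (A2 | A1) | ~A4 = min(1, a+b) on (1.00, 0.70) = 1.00
  → value = 1.0000
Under algebraic product:
  A2 | A1 = a + b − a·b on (0.3600, 0.9200) = 0.9488
  ~A4 = 1 − 0.3000 = 0.7000
  (A2 | A1) | ~A4 = a + b − a·b on (0.9488, 0.7000) = 0.9846
  → value = 0.9846
|1.0000 − 0.9846| = 0.015

0.015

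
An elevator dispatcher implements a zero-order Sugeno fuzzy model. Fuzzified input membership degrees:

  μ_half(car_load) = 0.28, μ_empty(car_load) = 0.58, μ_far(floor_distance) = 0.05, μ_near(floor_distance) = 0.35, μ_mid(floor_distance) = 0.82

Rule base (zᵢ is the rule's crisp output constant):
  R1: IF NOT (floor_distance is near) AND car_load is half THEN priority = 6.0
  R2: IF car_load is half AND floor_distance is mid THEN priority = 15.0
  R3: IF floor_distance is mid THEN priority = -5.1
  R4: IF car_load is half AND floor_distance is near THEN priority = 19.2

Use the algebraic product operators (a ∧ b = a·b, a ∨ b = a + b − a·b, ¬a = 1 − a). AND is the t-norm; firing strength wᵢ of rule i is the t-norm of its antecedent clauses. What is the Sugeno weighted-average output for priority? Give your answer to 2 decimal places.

R1 (z=6.0): ¬near=1−0.35=0.65, half=0.28; AND[a·b] → w = 0.1820
R2 (z=15.0): half=0.28, mid=0.82; AND[a·b] → w = 0.2296
R3 (z=-5.1): mid=0.82 → w = 0.8200
R4 (z=19.2): half=0.28, near=0.35; AND[a·b] → w = 0.0980
Weighted average = (0.1820·6.0 + 0.2296·15.0 + 0.8200·-5.1 + 0.0980·19.2) / (0.1820 + 0.2296 + 0.8200 + 0.0980)
  = 2.2356 / 1.3296 = 1.68

1.68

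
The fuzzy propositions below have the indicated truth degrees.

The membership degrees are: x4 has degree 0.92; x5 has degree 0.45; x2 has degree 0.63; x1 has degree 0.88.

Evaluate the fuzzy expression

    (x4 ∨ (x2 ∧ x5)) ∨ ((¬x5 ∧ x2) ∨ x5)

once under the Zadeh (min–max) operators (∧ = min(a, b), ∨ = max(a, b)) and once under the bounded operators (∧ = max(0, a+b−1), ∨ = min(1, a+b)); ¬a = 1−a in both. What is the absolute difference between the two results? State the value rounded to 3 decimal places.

Under Zadeh (min–max):
  x2 ∧ x5 = min(a, b) on (0.63, 0.45) = 0.45
  x4 ∨ (x2 ∧ x5) = max(a, b) on (0.92, 0.45) = 0.92
  ¬x5 = 1 − 0.45 = 0.55
  ¬x5 ∧ x2 = min(a, b) on (0.55, 0.63) = 0.55
  (¬x5 ∧ x2) ∨ x5 = max(a, b) on (0.55, 0.45) = 0.55
  (x4 ∨ (x2 ∧ x5)) ∨ ((¬x5 ∧ x2) ∨ x5) = max(a, b) on (0.92, 0.55) = 0.92
  → value = 0.9200
Under bounded:
  x2 ∧ x5 = max(0, a+b−1) on (0.63, 0.45) = 0.08
  x4 ∨ (x2 ∧ x5) = min(1, a+b) on (0.92, 0.08) = 1.00
  ¬x5 = 1 − 0.45 = 0.55
  ¬x5 ∧ x2 = max(0, a+b−1) on (0.55, 0.63) = 0.18
  (¬x5 ∧ x2) ∨ x5 = min(1, a+b) on (0.18, 0.45) = 0.63
  (x4 ∨ (x2 ∧ x5)) ∨ ((¬x5 ∧ x2) ∨ x5) = min(1, a+b) on (1.00, 0.63) = 1.00
  → value = 1.0000
|0.9200 − 1.0000| = 0.080

0.080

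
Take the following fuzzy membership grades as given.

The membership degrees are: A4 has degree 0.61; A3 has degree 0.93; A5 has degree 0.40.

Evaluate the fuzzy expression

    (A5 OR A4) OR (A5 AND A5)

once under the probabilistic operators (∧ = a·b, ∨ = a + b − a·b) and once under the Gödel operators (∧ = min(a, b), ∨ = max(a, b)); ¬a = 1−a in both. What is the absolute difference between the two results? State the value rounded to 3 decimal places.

Under probabilistic:
  A5 OR A4 = a + b − a·b on (0.4000, 0.6100) = 0.7660
  A5 AND A5 = a·b on (0.4000, 0.4000) = 0.1600
  (A5 OR A4) OR (A5 AND A5) = a + b − a·b on (0.7660, 0.1600) = 0.8034
  → value = 0.8034
Under Gödel:
  A5 OR A4 = max(a, b) on (0.40, 0.61) = 0.61
  A5 AND A5 = min(a, b) on (0.40, 0.40) = 0.40
  (A5 OR A4) OR (A5 AND A5) = max(a, b) on (0.61, 0.40) = 0.61
  → value = 0.6100
|0.8034 − 0.6100| = 0.193

0.193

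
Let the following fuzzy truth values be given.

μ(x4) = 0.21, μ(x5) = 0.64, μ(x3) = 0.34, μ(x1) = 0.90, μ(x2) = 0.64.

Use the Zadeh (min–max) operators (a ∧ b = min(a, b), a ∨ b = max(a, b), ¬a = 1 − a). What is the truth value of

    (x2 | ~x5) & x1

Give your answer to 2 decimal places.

~x5 = 1 − 0.64 = 0.36
x2 | ~x5 = max(a, b) on (0.64, 0.36) = 0.64
(x2 | ~x5) & x1 = min(a, b) on (0.64, 0.90) = 0.64

0.64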